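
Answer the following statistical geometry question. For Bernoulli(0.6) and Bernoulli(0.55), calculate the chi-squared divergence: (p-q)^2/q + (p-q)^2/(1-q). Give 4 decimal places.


Chi-squared divergence between Bernoulli distributions:
chi^2 = (p-q)^2/q + (p-q)^2/(1-q).
p = 0.6, q = 0.55, p-q = 0.05.
(p-q)^2 = 0.0025.
term1 = 0.0025/0.55 = 0.004545.
term2 = 0.0025/0.45 = 0.005556.
chi^2 = 0.004545 + 0.005556 = 0.0101

0.0101


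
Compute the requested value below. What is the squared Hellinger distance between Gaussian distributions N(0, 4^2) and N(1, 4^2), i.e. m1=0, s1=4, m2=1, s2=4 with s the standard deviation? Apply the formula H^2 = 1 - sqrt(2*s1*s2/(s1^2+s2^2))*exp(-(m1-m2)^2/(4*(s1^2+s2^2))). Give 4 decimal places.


Squared Hellinger distance for Gaussians:
H^2 = 1 - sqrt(2*s1*s2/(s1^2+s2^2)) * exp(-(m1-m2)^2/(4*(s1^2+s2^2))).
s1^2 = 16, s2^2 = 16, s1^2+s2^2 = 32.
sqrt(2*4*4/(32)) = 1.0.
(m1-m2)^2 = (-1)^2 = 1.
exp(-1/(4*32)) = exp(-0.007812) = 0.992218.
H^2 = 1 - 1.0*0.992218 = 0.0078

0.0078


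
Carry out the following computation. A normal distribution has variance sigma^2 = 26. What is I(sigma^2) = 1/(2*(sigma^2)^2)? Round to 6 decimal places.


Fisher information for variance: I(sigma^2) = 1/(2*sigma^4).
sigma^2 = 26, so sigma^4 = 676.
I = 1/(2*676) = 1/1352 = 0.000740

0.000740


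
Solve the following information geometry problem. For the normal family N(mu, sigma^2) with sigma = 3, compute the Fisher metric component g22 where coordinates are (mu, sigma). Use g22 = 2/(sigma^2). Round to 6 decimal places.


For the 2-parameter normal family, the Fisher metric has:
  g11 = 1/sigma^2, g22 = 2/sigma^2.
sigma = 3, sigma^2 = 9.
g22 = 0.222222

0.222222


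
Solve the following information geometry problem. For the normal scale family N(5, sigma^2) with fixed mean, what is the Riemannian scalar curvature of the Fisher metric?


This family has a single free parameter, so its statistical manifold
is 1-dimensional. The Riemann curvature tensor of any 1-dimensional
Riemannian manifold vanishes identically, so R = 0.

0


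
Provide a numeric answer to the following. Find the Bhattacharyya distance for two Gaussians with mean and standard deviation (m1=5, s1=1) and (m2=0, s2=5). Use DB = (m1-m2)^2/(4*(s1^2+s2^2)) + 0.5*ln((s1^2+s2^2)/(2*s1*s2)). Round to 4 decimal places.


Bhattacharyya distance between two Gaussians:
DB = (m1-m2)^2/(4*(s1^2+s2^2)) + (1/2)*ln((s1^2+s2^2)/(2*s1*s2)).
(m1-m2)^2 = (5)^2 = 25.
s1^2+s2^2 = 1 + 25 = 26.
term1 = 25/104 = 0.240385.
term2 = 0.5*ln(26/10.0) = 0.477756.
DB = 0.240385 + 0.477756 = 0.7181

0.7181


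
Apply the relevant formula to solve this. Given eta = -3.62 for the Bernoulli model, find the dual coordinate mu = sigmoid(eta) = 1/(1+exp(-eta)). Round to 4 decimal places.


Dual coordinate (expectation parameter) for Bernoulli:
mu = 1/(1+exp(-eta)).
eta = -3.62.
exp(-eta) = exp(3.62) = 37.337568.
mu = 1/(1+37.337568) = 0.0261

0.0261


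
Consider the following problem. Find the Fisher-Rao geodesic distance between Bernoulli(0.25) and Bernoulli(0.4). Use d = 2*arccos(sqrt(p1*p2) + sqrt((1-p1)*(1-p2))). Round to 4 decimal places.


Geodesic distance on Bernoulli manifold:
d(p1,p2) = 2*arccos(sqrt(p1*p2) + sqrt((1-p1)*(1-p2))).
sqrt(p1*p2) = sqrt(0.25*0.4) = 0.316228.
sqrt((1-p1)*(1-p2)) = sqrt(0.75*0.6) = 0.67082.
arg = 0.316228 + 0.67082 = 0.987048.
d = 2*arccos(0.987048) = 0.3222

0.3222


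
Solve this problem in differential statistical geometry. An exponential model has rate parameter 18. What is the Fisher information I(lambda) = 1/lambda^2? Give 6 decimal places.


Fisher information for exponential: I(lambda) = 1/lambda^2.
lambda = 18, lambda^2 = 324.
I = 1/324 = 0.003086

0.003086


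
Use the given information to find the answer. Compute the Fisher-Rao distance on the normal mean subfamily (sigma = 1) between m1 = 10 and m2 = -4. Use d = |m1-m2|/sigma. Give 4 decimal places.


On the fixed-variance normal subfamily, geodesic distance = |m1-m2|/sigma.
|10 - -4| = 14.
sigma = 1.
d = 14/1 = 14.0000

14.0000


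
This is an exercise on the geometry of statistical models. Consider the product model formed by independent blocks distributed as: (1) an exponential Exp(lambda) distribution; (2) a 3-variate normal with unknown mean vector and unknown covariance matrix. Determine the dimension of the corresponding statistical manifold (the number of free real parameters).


The dimension of a statistical manifold equals the number of free
(independent) real parameters of the model. For a product of independent
blocks the parameter counts add.
- exponential (lambda): 1.
- 3-variate normal: 3 (mean) + 3*4/2 = 6 (symmetric covariance) = 9.
Total = 1 + 9 = 10.
Dimension = 10

10


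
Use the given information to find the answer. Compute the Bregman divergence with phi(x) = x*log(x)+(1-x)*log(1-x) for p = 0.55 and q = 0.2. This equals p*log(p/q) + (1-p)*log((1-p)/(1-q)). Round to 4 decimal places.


Bregman divergence with negative entropy generator:
D = p*log(p/q) + (1-p)*log((1-p)/(1-q)).
p = 0.55, q = 0.2.
p*log(p/q) = 0.55*log(0.55/0.2) = 0.556381.
(1-p)*log((1-p)/(1-q)) = 0.45*log(0.45/0.8) = -0.258914.
D = 0.556381 + -0.258914 = 0.2975

0.2975


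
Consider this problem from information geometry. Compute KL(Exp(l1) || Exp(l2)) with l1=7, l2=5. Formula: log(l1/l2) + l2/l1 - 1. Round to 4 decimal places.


KL divergence for exponential family:
KL = log(l1/l2) + l2/l1 - 1.
log(7/5) = 0.336472.
5/7 = 0.714286.
KL = 0.336472 + 0.714286 - 1 = 0.0508

0.0508


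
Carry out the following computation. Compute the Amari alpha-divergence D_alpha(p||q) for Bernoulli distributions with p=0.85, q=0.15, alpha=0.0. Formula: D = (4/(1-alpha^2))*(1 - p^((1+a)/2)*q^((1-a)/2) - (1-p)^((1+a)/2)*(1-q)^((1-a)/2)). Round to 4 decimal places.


Amari alpha-divergence:
D = (4/(1-alpha^2))*(1 - p^((1+a)/2)*q^((1-a)/2) - (1-p)^((1+a)/2)*(1-q)^((1-a)/2)).
alpha = 0.0, p = 0.85, q = 0.15.
e1 = (1+alpha)/2 = 0.5, e2 = (1-alpha)/2 = 0.5.
t1 = p^e1 * q^e2 = 0.85^0.5 * 0.15^0.5 = 0.357071.
t2 = (1-p)^e1 * (1-q)^e2 = 0.15^0.5 * 0.85^0.5 = 0.357071.
4/(1-alpha^2) = 4.0.
D = 4.0*(1 - 0.357071 - 0.357071) = 1.1434

1.1434


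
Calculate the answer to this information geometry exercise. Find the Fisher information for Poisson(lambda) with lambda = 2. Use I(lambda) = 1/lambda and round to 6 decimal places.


Fisher information for Poisson: I(lambda) = 1/lambda.
lambda = 2.
I(lambda) = 1/2 = 0.500000

0.500000


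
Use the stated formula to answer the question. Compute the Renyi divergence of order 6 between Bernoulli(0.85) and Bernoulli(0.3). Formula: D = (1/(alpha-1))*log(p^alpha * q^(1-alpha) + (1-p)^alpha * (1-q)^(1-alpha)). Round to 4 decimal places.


Renyi divergence of order alpha between Bernoulli distributions:
D = (1/(alpha-1))*log(p^alpha * q^(1-alpha) + (1-p)^alpha * (1-q)^(1-alpha)).
alpha = 6, p = 0.85, q = 0.3.
p^alpha * q^(1-alpha) = 0.85^6 * 0.3^-5 = 155.205562.
(1-p)^alpha * (1-q)^(1-alpha) = 0.15^6 * 0.7^-5 = 6.8e-05.
sum = 155.205562 + 6.8e-05 = 155.20563.
D = (1/5)*log(155.20563) = 1.0090

1.0090


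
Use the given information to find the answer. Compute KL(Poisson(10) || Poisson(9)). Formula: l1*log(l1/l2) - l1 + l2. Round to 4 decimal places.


KL divergence for Poisson:
KL = l1*log(l1/l2) - l1 + l2.
l1 = 10, l2 = 9.
log(10/9) = 0.105361.
l1*log(l1/l2) = 10 * 0.105361 = 1.053605.
KL = 1.053605 - 10 + 9 = 0.0536

0.0536


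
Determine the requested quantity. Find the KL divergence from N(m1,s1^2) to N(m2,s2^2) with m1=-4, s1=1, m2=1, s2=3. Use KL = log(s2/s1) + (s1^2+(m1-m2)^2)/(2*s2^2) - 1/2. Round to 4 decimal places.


KL divergence between normal distributions:
KL = log(s2/s1) + (s1^2 + (m1-m2)^2)/(2*s2^2) - 1/2.
log(3/1) = 1.098612.
(1^2 + (-4-1)^2)/(2*3^2) = (1 + 25)/18 = 1.444444.
KL = 1.098612 + 1.444444 - 0.5 = 2.0431

2.0431


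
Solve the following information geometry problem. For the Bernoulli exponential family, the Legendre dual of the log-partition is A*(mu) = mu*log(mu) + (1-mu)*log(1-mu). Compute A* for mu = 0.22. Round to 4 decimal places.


Legendre transform for Bernoulli:
A*(mu) = mu*log(mu) + (1-mu)*log(1-mu).
mu = 0.22, 1-mu = 0.78.
mu*log(mu) = 0.22*log(0.22) = -0.333108.
(1-mu)*log(1-mu) = 0.78*log(0.78) = -0.1938.
A* = -0.333108 + -0.1938 = -0.5269

-0.5269


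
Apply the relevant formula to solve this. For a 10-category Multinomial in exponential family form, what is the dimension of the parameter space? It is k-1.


Exponential family dimension calculation:
For Multinomial with k=10 categories, dim = k-1 = 9.

9


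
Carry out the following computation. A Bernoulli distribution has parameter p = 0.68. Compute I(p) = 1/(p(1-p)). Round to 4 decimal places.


For Bernoulli(p), Fisher information is I(p) = 1/(p*(1-p)).
p = 0.68, 1-p = 0.32.
p*(1-p) = 0.2176.
I(p) = 1/0.2176 = 4.5956

4.5956


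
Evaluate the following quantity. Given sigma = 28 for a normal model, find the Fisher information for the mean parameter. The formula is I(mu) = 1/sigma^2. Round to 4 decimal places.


The Fisher information for the mean of a normal distribution is I(mu) = 1/sigma^2.
sigma = 28, so sigma^2 = 784.
I(mu) = 1/784 = 0.0013

0.0013


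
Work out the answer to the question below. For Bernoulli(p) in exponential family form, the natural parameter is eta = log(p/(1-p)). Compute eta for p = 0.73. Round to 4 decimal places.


Natural parameter for Bernoulli: eta = log(p/(1-p)).
p = 0.73, 1-p = 0.27.
p/(1-p) = 2.703704.
eta = log(2.703704) = 0.9946

0.9946


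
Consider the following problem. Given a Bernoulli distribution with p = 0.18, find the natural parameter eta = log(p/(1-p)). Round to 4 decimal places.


Natural parameter for Bernoulli: eta = log(p/(1-p)).
p = 0.18, 1-p = 0.82.
p/(1-p) = 0.219512.
eta = log(0.219512) = -1.5163

-1.5163


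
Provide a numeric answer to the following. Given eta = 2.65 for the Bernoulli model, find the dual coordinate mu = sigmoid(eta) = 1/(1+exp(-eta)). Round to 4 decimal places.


Dual coordinate (expectation parameter) for Bernoulli:
mu = 1/(1+exp(-eta)).
eta = 2.65.
exp(-eta) = exp(-2.65) = 0.070651.
mu = 1/(1+0.070651) = 0.9340

0.9340


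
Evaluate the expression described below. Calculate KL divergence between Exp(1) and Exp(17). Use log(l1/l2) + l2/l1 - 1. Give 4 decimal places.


KL divergence for exponential family:
KL = log(l1/l2) + l2/l1 - 1.
log(1/17) = -2.833213.
17/1 = 17.0.
KL = -2.833213 + 17.0 - 1 = 13.1668

13.1668


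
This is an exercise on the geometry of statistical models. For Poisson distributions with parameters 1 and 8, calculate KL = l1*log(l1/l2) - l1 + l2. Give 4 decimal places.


KL divergence for Poisson:
KL = l1*log(l1/l2) - l1 + l2.
l1 = 1, l2 = 8.
log(1/8) = -2.079442.
l1*log(l1/l2) = 1 * -2.079442 = -2.079442.
KL = -2.079442 - 1 + 8 = 4.9206

4.9206


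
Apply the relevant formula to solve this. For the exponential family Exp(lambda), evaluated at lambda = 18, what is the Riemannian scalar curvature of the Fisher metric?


This family has a single free parameter, so its statistical manifold
is 1-dimensional. The Riemann curvature tensor of any 1-dimensional
Riemannian manifold vanishes identically, so R = 0.

0


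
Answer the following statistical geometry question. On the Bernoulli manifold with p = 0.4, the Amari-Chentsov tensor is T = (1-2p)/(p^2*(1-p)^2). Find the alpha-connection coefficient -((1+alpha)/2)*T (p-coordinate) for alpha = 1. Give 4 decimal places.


Skewness (Amari-Chentsov) tensor: T = (1-2p)/(p^2*(1-p)^2).
p = 0.4, 1-2p = 0.2, p^2 = 0.16, (1-p)^2 = 0.36.
T = 0.2/(0.16 * 0.36) = 3.472222.
In the p-coordinate, Gamma^(alpha) = Gamma^(0) - (alpha/2)*T with Gamma^(0) = (1/2)*g'(p) = -T/2,
so Gamma^(alpha) = -((1+alpha)/2)*T.
alpha = 1, -(1+alpha)/2 = -1.0.
Gamma = -1.0 * 3.472222 = -3.4722

-3.4722


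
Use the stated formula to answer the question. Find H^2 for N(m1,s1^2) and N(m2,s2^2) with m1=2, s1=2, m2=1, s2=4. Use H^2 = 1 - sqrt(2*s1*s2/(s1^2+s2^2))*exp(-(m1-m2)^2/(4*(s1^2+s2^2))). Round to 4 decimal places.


Squared Hellinger distance for Gaussians:
H^2 = 1 - sqrt(2*s1*s2/(s1^2+s2^2)) * exp(-(m1-m2)^2/(4*(s1^2+s2^2))).
s1^2 = 4, s2^2 = 16, s1^2+s2^2 = 20.
sqrt(2*2*4/(20)) = 0.894427.
(m1-m2)^2 = (1)^2 = 1.
exp(-1/(4*20)) = exp(-0.0125) = 0.987578.
H^2 = 1 - 0.894427*0.987578 = 0.1167

0.1167


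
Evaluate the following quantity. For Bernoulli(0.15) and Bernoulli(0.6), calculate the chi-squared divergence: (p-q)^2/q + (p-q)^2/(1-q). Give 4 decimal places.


Chi-squared divergence between Bernoulli distributions:
chi^2 = (p-q)^2/q + (p-q)^2/(1-q).
p = 0.15, q = 0.6, p-q = -0.45.
(p-q)^2 = 0.2025.
term1 = 0.2025/0.6 = 0.3375.
term2 = 0.2025/0.4 = 0.50625.
chi^2 = 0.3375 + 0.50625 = 0.8437

0.8437


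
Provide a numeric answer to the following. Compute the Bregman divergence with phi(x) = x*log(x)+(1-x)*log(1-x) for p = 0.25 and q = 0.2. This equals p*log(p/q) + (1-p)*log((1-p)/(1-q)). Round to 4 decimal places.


Bregman divergence with negative entropy generator:
D = p*log(p/q) + (1-p)*log((1-p)/(1-q)).
p = 0.25, q = 0.2.
p*log(p/q) = 0.25*log(0.25/0.2) = 0.055786.
(1-p)*log((1-p)/(1-q)) = 0.75*log(0.75/0.8) = -0.048404.
D = 0.055786 + -0.048404 = 0.0074

0.0074


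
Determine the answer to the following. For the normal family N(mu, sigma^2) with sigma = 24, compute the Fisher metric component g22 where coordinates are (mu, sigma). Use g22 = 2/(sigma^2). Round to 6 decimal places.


For the 2-parameter normal family, the Fisher metric has:
  g11 = 1/sigma^2, g22 = 2/sigma^2.
sigma = 24, sigma^2 = 576.
g22 = 0.003472

0.003472


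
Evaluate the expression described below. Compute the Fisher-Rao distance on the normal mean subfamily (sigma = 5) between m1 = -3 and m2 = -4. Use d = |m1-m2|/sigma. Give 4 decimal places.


On the fixed-variance normal subfamily, geodesic distance = |m1-m2|/sigma.
|-3 - -4| = 1.
sigma = 5.
d = 1/5 = 0.2000

0.2000


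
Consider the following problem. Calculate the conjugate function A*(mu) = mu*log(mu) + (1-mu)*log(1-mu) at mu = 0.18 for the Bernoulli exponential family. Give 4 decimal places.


Legendre transform for Bernoulli:
A*(mu) = mu*log(mu) + (1-mu)*log(1-mu).
mu = 0.18, 1-mu = 0.82.
mu*log(mu) = 0.18*log(0.18) = -0.308664.
(1-mu)*log(1-mu) = 0.82*log(0.82) = -0.16273.
A* = -0.308664 + -0.16273 = -0.4714

-0.4714


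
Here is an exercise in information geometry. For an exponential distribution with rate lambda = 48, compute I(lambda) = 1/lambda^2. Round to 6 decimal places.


Fisher information for exponential: I(lambda) = 1/lambda^2.
lambda = 48, lambda^2 = 2304.
I = 1/2304 = 0.000434

0.000434


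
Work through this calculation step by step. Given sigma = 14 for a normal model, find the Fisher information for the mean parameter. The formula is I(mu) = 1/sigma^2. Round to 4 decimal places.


The Fisher information for the mean of a normal distribution is I(mu) = 1/sigma^2.
sigma = 14, so sigma^2 = 196.
I(mu) = 1/196 = 0.0051

0.0051


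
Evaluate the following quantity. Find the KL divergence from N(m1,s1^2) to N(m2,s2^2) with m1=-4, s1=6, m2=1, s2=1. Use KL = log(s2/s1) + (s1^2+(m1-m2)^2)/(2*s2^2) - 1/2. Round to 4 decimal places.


KL divergence between normal distributions:
KL = log(s2/s1) + (s1^2 + (m1-m2)^2)/(2*s2^2) - 1/2.
log(1/6) = -1.791759.
(6^2 + (-4-1)^2)/(2*1^2) = (36 + 25)/2 = 30.5.
KL = -1.791759 + 30.5 - 0.5 = 28.2082

28.2082


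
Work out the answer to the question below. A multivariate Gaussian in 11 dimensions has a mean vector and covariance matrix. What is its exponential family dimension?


Exponential family dimension calculation:
For 11-dim MVN: mean has 11 params, covariance has 11*12/2 = 66 unique entries.
Total dim = 11 + 66 = 77.

77


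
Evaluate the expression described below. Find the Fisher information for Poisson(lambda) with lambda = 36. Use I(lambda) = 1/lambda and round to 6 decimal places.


Fisher information for Poisson: I(lambda) = 1/lambda.
lambda = 36.
I(lambda) = 1/36 = 0.027778

0.027778


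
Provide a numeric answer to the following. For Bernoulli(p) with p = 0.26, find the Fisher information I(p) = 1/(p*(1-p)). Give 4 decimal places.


For Bernoulli(p), Fisher information is I(p) = 1/(p*(1-p)).
p = 0.26, 1-p = 0.74.
p*(1-p) = 0.1924.
I(p) = 1/0.1924 = 5.1975

5.1975


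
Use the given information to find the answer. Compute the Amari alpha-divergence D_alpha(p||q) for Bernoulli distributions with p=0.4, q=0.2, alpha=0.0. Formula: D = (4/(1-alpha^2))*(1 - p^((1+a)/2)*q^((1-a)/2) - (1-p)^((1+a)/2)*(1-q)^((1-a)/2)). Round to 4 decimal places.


Amari alpha-divergence:
D = (4/(1-alpha^2))*(1 - p^((1+a)/2)*q^((1-a)/2) - (1-p)^((1+a)/2)*(1-q)^((1-a)/2)).
alpha = 0.0, p = 0.4, q = 0.2.
e1 = (1+alpha)/2 = 0.5, e2 = (1-alpha)/2 = 0.5.
t1 = p^e1 * q^e2 = 0.4^0.5 * 0.2^0.5 = 0.282843.
t2 = (1-p)^e1 * (1-q)^e2 = 0.6^0.5 * 0.8^0.5 = 0.69282.
4/(1-alpha^2) = 4.0.
D = 4.0*(1 - 0.282843 - 0.69282) = 0.0973

0.0973


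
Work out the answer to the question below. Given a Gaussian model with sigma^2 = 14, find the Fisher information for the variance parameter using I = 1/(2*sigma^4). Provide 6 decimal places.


Fisher information for variance: I(sigma^2) = 1/(2*sigma^4).
sigma^2 = 14, so sigma^4 = 196.
I = 1/(2*196) = 1/392 = 0.002551

0.002551


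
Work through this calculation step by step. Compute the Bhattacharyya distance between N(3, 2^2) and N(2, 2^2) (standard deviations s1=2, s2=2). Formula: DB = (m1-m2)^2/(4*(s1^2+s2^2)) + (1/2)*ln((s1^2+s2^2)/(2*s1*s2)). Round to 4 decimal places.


Bhattacharyya distance between two Gaussians:
DB = (m1-m2)^2/(4*(s1^2+s2^2)) + (1/2)*ln((s1^2+s2^2)/(2*s1*s2)).
(m1-m2)^2 = (1)^2 = 1.
s1^2+s2^2 = 4 + 4 = 8.
term1 = 1/32 = 0.03125.
term2 = 0.5*ln(8/8.0) = 0.0.
DB = 0.03125 + 0.0 = 0.0313

0.0313


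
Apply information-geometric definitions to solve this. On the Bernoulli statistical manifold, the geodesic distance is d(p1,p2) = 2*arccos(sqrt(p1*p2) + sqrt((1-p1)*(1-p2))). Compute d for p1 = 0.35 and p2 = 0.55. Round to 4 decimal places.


Geodesic distance on Bernoulli manifold:
d(p1,p2) = 2*arccos(sqrt(p1*p2) + sqrt((1-p1)*(1-p2))).
sqrt(p1*p2) = sqrt(0.35*0.55) = 0.438748.
sqrt((1-p1)*(1-p2)) = sqrt(0.65*0.45) = 0.540833.
arg = 0.438748 + 0.540833 = 0.979581.
d = 2*arccos(0.979581) = 0.4049

0.4049


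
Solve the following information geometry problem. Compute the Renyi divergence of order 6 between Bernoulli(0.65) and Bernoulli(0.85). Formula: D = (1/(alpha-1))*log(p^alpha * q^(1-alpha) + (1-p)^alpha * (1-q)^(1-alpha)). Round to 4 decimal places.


Renyi divergence of order alpha between Bernoulli distributions:
D = (1/(alpha-1))*log(p^alpha * q^(1-alpha) + (1-p)^alpha * (1-q)^(1-alpha)).
alpha = 6, p = 0.65, q = 0.85.
p^alpha * q^(1-alpha) = 0.65^6 * 0.85^-5 = 0.169975.
(1-p)^alpha * (1-q)^(1-alpha) = 0.35^6 * 0.15^-5 = 24.207613.
sum = 0.169975 + 24.207613 = 24.377588.
D = (1/5)*log(24.377588) = 0.6387

0.6387


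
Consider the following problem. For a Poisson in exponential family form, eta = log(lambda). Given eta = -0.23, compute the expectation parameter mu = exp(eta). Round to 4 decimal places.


Expectation parameter for Poisson exponential family:
mu = exp(eta).
eta = -0.23.
mu = exp(-0.23) = 0.7945

0.7945


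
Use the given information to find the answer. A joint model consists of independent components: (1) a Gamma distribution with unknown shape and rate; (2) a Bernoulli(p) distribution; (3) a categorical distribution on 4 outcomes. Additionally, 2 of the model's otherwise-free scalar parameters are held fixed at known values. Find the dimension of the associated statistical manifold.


The dimension of a statistical manifold equals the number of free
(independent) real parameters of the model. For a product of independent
blocks the parameter counts add.
- Gamma (shape, rate): 2.
- Bernoulli (p): 1.
- categorical on 4 outcomes (probabilities sum to 1): 4-1 = 3.
Total = 2 + 1 + 3 = 6.
2 parameter(s) fixed at known values: 6 - 2 = 4.
Dimension = 4

4


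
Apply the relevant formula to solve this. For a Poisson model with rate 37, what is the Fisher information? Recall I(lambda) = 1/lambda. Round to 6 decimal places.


Fisher information for Poisson: I(lambda) = 1/lambda.
lambda = 37.
I(lambda) = 1/37 = 0.027027

0.027027


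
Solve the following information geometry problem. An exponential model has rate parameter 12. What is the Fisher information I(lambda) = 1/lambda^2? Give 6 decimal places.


Fisher information for exponential: I(lambda) = 1/lambda^2.
lambda = 12, lambda^2 = 144.
I = 1/144 = 0.006944

0.006944


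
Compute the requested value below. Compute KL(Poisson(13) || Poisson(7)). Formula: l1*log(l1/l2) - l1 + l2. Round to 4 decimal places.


KL divergence for Poisson:
KL = l1*log(l1/l2) - l1 + l2.
l1 = 13, l2 = 7.
log(13/7) = 0.619039.
l1*log(l1/l2) = 13 * 0.619039 = 8.04751.
KL = 8.04751 - 13 + 7 = 2.0475

2.0475


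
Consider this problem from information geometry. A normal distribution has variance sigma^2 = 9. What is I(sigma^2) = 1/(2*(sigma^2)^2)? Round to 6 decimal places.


Fisher information for variance: I(sigma^2) = 1/(2*sigma^4).
sigma^2 = 9, so sigma^4 = 81.
I = 1/(2*81) = 1/162 = 0.006173

0.006173


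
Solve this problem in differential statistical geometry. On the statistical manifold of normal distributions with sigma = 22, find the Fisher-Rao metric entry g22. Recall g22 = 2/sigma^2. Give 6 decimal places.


For the 2-parameter normal family, the Fisher metric has:
  g11 = 1/sigma^2, g22 = 2/sigma^2.
sigma = 22, sigma^2 = 484.
g22 = 0.004132

0.004132


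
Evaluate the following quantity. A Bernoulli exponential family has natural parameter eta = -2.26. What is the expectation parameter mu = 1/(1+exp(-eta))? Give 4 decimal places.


Dual coordinate (expectation parameter) for Bernoulli:
mu = 1/(1+exp(-eta)).
eta = -2.26.
exp(-eta) = exp(2.26) = 9.583089.
mu = 1/(1+9.583089) = 0.0945

0.0945


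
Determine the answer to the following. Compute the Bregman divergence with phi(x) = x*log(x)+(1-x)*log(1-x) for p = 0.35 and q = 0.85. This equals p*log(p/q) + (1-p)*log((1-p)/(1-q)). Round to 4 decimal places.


Bregman divergence with negative entropy generator:
D = p*log(p/q) + (1-p)*log((1-p)/(1-q)).
p = 0.35, q = 0.85.
p*log(p/q) = 0.35*log(0.35/0.85) = -0.310556.
(1-p)*log((1-p)/(1-q)) = 0.65*log(0.65/0.15) = 0.953119.
D = -0.310556 + 0.953119 = 0.6426

0.6426


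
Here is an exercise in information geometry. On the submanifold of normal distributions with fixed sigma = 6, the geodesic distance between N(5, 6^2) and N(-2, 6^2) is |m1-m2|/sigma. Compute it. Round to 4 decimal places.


On the fixed-variance normal subfamily, geodesic distance = |m1-m2|/sigma.
|5 - -2| = 7.
sigma = 6.
d = 7/6 = 1.1667

1.1667


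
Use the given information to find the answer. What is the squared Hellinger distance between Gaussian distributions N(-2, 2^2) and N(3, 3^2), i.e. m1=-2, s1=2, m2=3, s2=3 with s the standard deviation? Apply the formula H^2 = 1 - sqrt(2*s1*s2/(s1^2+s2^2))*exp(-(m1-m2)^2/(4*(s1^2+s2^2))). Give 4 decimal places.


Squared Hellinger distance for Gaussians:
H^2 = 1 - sqrt(2*s1*s2/(s1^2+s2^2)) * exp(-(m1-m2)^2/(4*(s1^2+s2^2))).
s1^2 = 4, s2^2 = 9, s1^2+s2^2 = 13.
sqrt(2*2*3/(13)) = 0.960769.
(m1-m2)^2 = (-5)^2 = 25.
exp(-25/(4*13)) = exp(-0.480769) = 0.618308.
H^2 = 1 - 0.960769*0.618308 = 0.4059

0.4059


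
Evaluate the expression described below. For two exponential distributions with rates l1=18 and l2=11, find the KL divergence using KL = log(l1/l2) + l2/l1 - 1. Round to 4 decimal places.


KL divergence for exponential family:
KL = log(l1/l2) + l2/l1 - 1.
log(18/11) = 0.492476.
11/18 = 0.611111.
KL = 0.492476 + 0.611111 - 1 = 0.1036

0.1036


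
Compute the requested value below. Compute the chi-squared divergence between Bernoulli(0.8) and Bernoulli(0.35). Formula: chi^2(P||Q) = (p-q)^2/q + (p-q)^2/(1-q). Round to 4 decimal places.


Chi-squared divergence between Bernoulli distributions:
chi^2 = (p-q)^2/q + (p-q)^2/(1-q).
p = 0.8, q = 0.35, p-q = 0.45.
(p-q)^2 = 0.2025.
term1 = 0.2025/0.35 = 0.578571.
term2 = 0.2025/0.65 = 0.311538.
chi^2 = 0.578571 + 0.311538 = 0.8901

0.8901


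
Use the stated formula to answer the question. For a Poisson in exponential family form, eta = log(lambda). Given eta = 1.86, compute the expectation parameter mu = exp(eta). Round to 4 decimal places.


Expectation parameter for Poisson exponential family:
mu = exp(eta).
eta = 1.86.
mu = exp(1.86) = 6.4237

6.4237


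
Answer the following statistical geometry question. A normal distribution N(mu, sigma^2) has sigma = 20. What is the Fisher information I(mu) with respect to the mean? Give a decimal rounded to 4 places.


The Fisher information for the mean of a normal distribution is I(mu) = 1/sigma^2.
sigma = 20, so sigma^2 = 400.
I(mu) = 1/400 = 0.0025

0.0025


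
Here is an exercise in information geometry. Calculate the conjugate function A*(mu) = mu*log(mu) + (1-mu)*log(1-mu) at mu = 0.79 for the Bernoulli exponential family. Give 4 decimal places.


Legendre transform for Bernoulli:
A*(mu) = mu*log(mu) + (1-mu)*log(1-mu).
mu = 0.79, 1-mu = 0.21.
mu*log(mu) = 0.79*log(0.79) = -0.186221.
(1-mu)*log(1-mu) = 0.21*log(0.21) = -0.327736.
A* = -0.186221 + -0.327736 = -0.5140

-0.5140


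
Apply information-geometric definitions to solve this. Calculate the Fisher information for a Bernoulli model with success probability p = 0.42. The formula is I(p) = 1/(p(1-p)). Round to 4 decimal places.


For Bernoulli(p), Fisher information is I(p) = 1/(p*(1-p)).
p = 0.42, 1-p = 0.58.
p*(1-p) = 0.2436.
I(p) = 1/0.2436 = 4.1051

4.1051


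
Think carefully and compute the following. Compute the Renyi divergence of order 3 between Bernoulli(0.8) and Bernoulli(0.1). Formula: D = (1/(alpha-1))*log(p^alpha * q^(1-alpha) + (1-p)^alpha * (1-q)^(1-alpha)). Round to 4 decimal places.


Renyi divergence of order alpha between Bernoulli distributions:
D = (1/(alpha-1))*log(p^alpha * q^(1-alpha) + (1-p)^alpha * (1-q)^(1-alpha)).
alpha = 3, p = 0.8, q = 0.1.
p^alpha * q^(1-alpha) = 0.8^3 * 0.1^-2 = 51.2.
(1-p)^alpha * (1-q)^(1-alpha) = 0.2^3 * 0.9^-2 = 0.009877.
sum = 51.2 + 0.009877 = 51.209877.
D = (1/2)*log(51.209877) = 1.9680

1.9680


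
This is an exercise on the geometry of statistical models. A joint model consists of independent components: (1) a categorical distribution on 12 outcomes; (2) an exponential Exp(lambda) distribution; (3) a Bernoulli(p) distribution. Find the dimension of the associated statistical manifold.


The dimension of a statistical manifold equals the number of free
(independent) real parameters of the model. For a product of independent
blocks the parameter counts add.
- categorical on 12 outcomes (probabilities sum to 1): 12-1 = 11.
- exponential (lambda): 1.
- Bernoulli (p): 1.
Total = 11 + 1 + 1 = 13.
Dimension = 13

13


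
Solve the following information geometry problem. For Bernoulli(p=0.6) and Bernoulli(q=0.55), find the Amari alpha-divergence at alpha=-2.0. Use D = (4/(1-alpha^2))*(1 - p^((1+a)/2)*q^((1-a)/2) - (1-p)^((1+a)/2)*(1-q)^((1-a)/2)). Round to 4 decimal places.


Amari alpha-divergence:
D = (4/(1-alpha^2))*(1 - p^((1+a)/2)*q^((1-a)/2) - (1-p)^((1+a)/2)*(1-q)^((1-a)/2)).
alpha = -2.0, p = 0.6, q = 0.55.
e1 = (1+alpha)/2 = -0.5, e2 = (1-alpha)/2 = 1.5.
t1 = p^e1 * q^e2 = 0.6^-0.5 * 0.55^1.5 = 0.526585.
t2 = (1-p)^e1 * (1-q)^e2 = 0.4^-0.5 * 0.45^1.5 = 0.477297.
4/(1-alpha^2) = -1.333333.
D = -1.333333*(1 - 0.526585 - 0.477297) = 0.0052

0.0052


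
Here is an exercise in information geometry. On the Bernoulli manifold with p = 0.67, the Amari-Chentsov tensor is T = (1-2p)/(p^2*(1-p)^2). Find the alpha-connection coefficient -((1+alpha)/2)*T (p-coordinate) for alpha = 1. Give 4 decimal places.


Skewness (Amari-Chentsov) tensor: T = (1-2p)/(p^2*(1-p)^2).
p = 0.67, 1-2p = -0.34, p^2 = 0.4489, (1-p)^2 = 0.1089.
T = -0.34/(0.4489 * 0.1089) = -6.955069.
In the p-coordinate, Gamma^(alpha) = Gamma^(0) - (alpha/2)*T with Gamma^(0) = (1/2)*g'(p) = -T/2,
so Gamma^(alpha) = -((1+alpha)/2)*T.
alpha = 1, -(1+alpha)/2 = -1.0.
Gamma = -1.0 * -6.955069 = 6.9551

6.9551


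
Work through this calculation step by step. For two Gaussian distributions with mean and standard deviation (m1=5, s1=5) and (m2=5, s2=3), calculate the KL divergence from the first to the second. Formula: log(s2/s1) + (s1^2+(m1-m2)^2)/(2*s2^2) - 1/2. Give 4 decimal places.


KL divergence between normal distributions:
KL = log(s2/s1) + (s1^2 + (m1-m2)^2)/(2*s2^2) - 1/2.
log(3/5) = -0.510826.
(5^2 + (5-5)^2)/(2*3^2) = (25 + 0)/18 = 1.388889.
KL = -0.510826 + 1.388889 - 0.5 = 0.3781

0.3781


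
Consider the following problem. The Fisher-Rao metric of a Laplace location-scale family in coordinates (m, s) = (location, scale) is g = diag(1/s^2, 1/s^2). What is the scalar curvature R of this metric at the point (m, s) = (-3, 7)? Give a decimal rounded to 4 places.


The metric has the form g = (A dm^2 + B ds^2)/s^2 with A = 1, B = 1.
Substitute u = sqrt(A/B)*m: g = B*(du^2 + ds^2)/s^2, i.e. B times the
Poincare upper half-plane metric, which has constant Gaussian curvature -1.
Scaling a 2D metric by a constant c divides the Gaussian curvature by c,
so K = -1/B = -1/(1) = -1.0000 everywhere (the point (m, s) = (-3, 7) is irrelevant:
the curvature is constant).
Scalar curvature in dimension 2: R = 2K = -2/(1) = -2.0000.

-2.0000


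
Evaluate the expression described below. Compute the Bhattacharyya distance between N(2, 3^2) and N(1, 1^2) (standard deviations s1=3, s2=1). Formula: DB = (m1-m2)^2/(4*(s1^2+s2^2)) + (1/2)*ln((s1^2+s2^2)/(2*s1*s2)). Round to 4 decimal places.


Bhattacharyya distance between two Gaussians:
DB = (m1-m2)^2/(4*(s1^2+s2^2)) + (1/2)*ln((s1^2+s2^2)/(2*s1*s2)).
(m1-m2)^2 = (1)^2 = 1.
s1^2+s2^2 = 9 + 1 = 10.
term1 = 1/40 = 0.025.
term2 = 0.5*ln(10/6.0) = 0.255413.
DB = 0.025 + 0.255413 = 0.2804

0.2804


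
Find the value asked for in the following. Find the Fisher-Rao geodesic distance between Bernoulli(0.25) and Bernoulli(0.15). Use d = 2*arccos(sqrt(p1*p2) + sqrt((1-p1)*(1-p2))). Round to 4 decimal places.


Geodesic distance on Bernoulli manifold:
d(p1,p2) = 2*arccos(sqrt(p1*p2) + sqrt((1-p1)*(1-p2))).
sqrt(p1*p2) = sqrt(0.25*0.15) = 0.193649.
sqrt((1-p1)*(1-p2)) = sqrt(0.75*0.85) = 0.798436.
arg = 0.193649 + 0.798436 = 0.992085.
d = 2*arccos(0.992085) = 0.2518

0.2518


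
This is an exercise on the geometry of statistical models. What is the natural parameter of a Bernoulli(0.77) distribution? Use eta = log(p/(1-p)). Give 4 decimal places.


Natural parameter for Bernoulli: eta = log(p/(1-p)).
p = 0.77, 1-p = 0.23.
p/(1-p) = 3.347826.
eta = log(3.347826) = 1.2083

1.2083


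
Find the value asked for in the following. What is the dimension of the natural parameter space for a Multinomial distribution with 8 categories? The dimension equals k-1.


Exponential family dimension calculation:
For Multinomial with k=8 categories, dim = k-1 = 7.

7


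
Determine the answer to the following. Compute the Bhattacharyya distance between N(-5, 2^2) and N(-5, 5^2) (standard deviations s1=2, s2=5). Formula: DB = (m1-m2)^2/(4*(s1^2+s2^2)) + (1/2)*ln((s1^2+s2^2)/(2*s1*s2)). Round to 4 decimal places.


Bhattacharyya distance between two Gaussians:
DB = (m1-m2)^2/(4*(s1^2+s2^2)) + (1/2)*ln((s1^2+s2^2)/(2*s1*s2)).
(m1-m2)^2 = (0)^2 = 0.
s1^2+s2^2 = 4 + 25 = 29.
term1 = 0/116 = 0.0.
term2 = 0.5*ln(29/20.0) = 0.185782.
DB = 0.0 + 0.185782 = 0.1858

0.1858


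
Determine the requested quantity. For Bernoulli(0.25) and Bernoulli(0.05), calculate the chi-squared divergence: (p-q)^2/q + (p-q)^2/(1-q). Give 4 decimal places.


Chi-squared divergence between Bernoulli distributions:
chi^2 = (p-q)^2/q + (p-q)^2/(1-q).
p = 0.25, q = 0.05, p-q = 0.2.
(p-q)^2 = 0.04.
term1 = 0.04/0.05 = 0.8.
term2 = 0.04/0.95 = 0.042105.
chi^2 = 0.8 + 0.042105 = 0.8421

0.8421


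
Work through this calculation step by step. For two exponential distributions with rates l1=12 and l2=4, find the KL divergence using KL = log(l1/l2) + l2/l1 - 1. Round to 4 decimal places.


KL divergence for exponential family:
KL = log(l1/l2) + l2/l1 - 1.
log(12/4) = 1.098612.
4/12 = 0.333333.
KL = 1.098612 + 0.333333 - 1 = 0.4319

0.4319


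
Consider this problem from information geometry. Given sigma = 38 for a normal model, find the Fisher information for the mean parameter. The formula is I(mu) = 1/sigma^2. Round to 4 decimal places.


The Fisher information for the mean of a normal distribution is I(mu) = 1/sigma^2.
sigma = 38, so sigma^2 = 1444.
I(mu) = 1/1444 = 0.0007

0.0007


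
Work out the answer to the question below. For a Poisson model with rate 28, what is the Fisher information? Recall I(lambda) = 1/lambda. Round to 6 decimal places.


Fisher information for Poisson: I(lambda) = 1/lambda.
lambda = 28.
I(lambda) = 1/28 = 0.035714

0.035714


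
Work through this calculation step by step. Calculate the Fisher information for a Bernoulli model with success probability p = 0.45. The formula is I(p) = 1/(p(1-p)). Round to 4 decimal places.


For Bernoulli(p), Fisher information is I(p) = 1/(p*(1-p)).
p = 0.45, 1-p = 0.55.
p*(1-p) = 0.2475.
I(p) = 1/0.2475 = 4.0404

4.0404


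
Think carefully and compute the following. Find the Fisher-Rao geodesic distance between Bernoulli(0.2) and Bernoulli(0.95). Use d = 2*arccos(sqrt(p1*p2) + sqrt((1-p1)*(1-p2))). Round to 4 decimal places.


Geodesic distance on Bernoulli manifold:
d(p1,p2) = 2*arccos(sqrt(p1*p2) + sqrt((1-p1)*(1-p2))).
sqrt(p1*p2) = sqrt(0.2*0.95) = 0.43589.
sqrt((1-p1)*(1-p2)) = sqrt(0.8*0.05) = 0.2.
arg = 0.43589 + 0.2 = 0.63589.
d = 2*arccos(0.63589) = 1.7633

1.7633


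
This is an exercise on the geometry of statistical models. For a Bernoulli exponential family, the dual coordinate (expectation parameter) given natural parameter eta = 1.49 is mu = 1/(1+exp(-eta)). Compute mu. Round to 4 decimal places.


Dual coordinate (expectation parameter) for Bernoulli:
mu = 1/(1+exp(-eta)).
eta = 1.49.
exp(-eta) = exp(-1.49) = 0.225373.
mu = 1/(1+0.225373) = 0.8161

0.8161


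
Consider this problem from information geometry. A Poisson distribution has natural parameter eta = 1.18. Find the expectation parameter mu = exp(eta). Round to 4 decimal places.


Expectation parameter for Poisson exponential family:
mu = exp(eta).
eta = 1.18.
mu = exp(1.18) = 3.2544

3.2544


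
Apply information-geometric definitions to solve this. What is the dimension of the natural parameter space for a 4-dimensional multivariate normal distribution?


Exponential family dimension calculation:
For 4-dim MVN: mean has 4 params, covariance has 4*5/2 = 10 unique entries.
Total dim = 4 + 10 = 14.

14


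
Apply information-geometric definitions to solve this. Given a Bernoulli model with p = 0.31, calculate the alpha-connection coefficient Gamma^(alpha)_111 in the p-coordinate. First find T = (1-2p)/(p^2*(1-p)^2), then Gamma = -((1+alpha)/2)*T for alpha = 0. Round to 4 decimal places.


Skewness (Amari-Chentsov) tensor: T = (1-2p)/(p^2*(1-p)^2).
p = 0.31, 1-2p = 0.38, p^2 = 0.0961, (1-p)^2 = 0.4761.
T = 0.38/(0.0961 * 0.4761) = 8.305428.
In the p-coordinate, Gamma^(alpha) = Gamma^(0) - (alpha/2)*T with Gamma^(0) = (1/2)*g'(p) = -T/2,
so Gamma^(alpha) = -((1+alpha)/2)*T.
alpha = 0, -(1+alpha)/2 = -0.5.
Gamma = -0.5 * 8.305428 = -4.1527

-4.1527


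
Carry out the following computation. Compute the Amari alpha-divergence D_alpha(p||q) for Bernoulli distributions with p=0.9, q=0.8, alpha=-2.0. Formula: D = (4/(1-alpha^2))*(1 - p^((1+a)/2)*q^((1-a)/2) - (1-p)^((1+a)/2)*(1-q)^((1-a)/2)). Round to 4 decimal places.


Amari alpha-divergence:
D = (4/(1-alpha^2))*(1 - p^((1+a)/2)*q^((1-a)/2) - (1-p)^((1+a)/2)*(1-q)^((1-a)/2)).
alpha = -2.0, p = 0.9, q = 0.8.
e1 = (1+alpha)/2 = -0.5, e2 = (1-alpha)/2 = 1.5.
t1 = p^e1 * q^e2 = 0.9^-0.5 * 0.8^1.5 = 0.754247.
t2 = (1-p)^e1 * (1-q)^e2 = 0.1^-0.5 * 0.2^1.5 = 0.282843.
4/(1-alpha^2) = -1.333333.
D = -1.333333*(1 - 0.754247 - 0.282843) = 0.0495

0.0495


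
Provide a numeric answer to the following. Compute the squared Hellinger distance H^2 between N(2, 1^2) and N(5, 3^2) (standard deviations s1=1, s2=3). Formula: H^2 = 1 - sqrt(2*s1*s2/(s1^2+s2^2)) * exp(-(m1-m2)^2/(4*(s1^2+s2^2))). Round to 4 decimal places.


Squared Hellinger distance for Gaussians:
H^2 = 1 - sqrt(2*s1*s2/(s1^2+s2^2)) * exp(-(m1-m2)^2/(4*(s1^2+s2^2))).
s1^2 = 1, s2^2 = 9, s1^2+s2^2 = 10.
sqrt(2*1*3/(10)) = 0.774597.
(m1-m2)^2 = (-3)^2 = 9.
exp(-9/(4*10)) = exp(-0.225) = 0.798516.
H^2 = 1 - 0.774597*0.798516 = 0.3815

0.3815


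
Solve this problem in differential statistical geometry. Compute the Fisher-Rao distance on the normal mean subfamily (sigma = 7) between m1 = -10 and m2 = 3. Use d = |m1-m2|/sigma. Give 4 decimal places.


On the fixed-variance normal subfamily, geodesic distance = |m1-m2|/sigma.
|-10 - 3| = 13.
sigma = 7.
d = 13/7 = 1.8571

1.8571


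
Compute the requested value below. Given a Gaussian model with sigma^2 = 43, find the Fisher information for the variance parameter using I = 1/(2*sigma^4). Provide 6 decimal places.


Fisher information for variance: I(sigma^2) = 1/(2*sigma^4).
sigma^2 = 43, so sigma^4 = 1849.
I = 1/(2*1849) = 1/3698 = 0.000270

0.000270


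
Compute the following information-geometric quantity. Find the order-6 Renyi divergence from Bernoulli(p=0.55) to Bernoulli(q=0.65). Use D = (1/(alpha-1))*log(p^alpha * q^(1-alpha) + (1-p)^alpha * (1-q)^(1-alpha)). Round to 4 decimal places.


Renyi divergence of order alpha between Bernoulli distributions:
D = (1/(alpha-1))*log(p^alpha * q^(1-alpha) + (1-p)^alpha * (1-q)^(1-alpha)).
alpha = 6, p = 0.55, q = 0.65.
p^alpha * q^(1-alpha) = 0.55^6 * 0.65^-5 = 0.238566.
(1-p)^alpha * (1-q)^(1-alpha) = 0.45^6 * 0.35^-5 = 1.581011.
sum = 0.238566 + 1.581011 = 1.819577.
D = (1/5)*log(1.819577) = 0.1197

0.1197


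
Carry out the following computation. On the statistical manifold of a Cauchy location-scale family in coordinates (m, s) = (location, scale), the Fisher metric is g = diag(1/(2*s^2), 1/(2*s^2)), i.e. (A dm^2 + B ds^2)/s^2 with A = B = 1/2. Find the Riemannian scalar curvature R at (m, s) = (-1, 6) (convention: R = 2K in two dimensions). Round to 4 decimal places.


The metric has the form g = (A dm^2 + B ds^2)/s^2 with A = 1/2, B = 1/2.
Substitute u = sqrt(A/B)*m: g = B*(du^2 + ds^2)/s^2, i.e. B times the
Poincare upper half-plane metric, which has constant Gaussian curvature -1.
Scaling a 2D metric by a constant c divides the Gaussian curvature by c,
so K = -1/B = -1/(1/2) = -2.0000 everywhere (the point (m, s) = (-1, 6) is irrelevant:
the curvature is constant).
Scalar curvature in dimension 2: R = 2K = -2/(1/2) = -4.0000.

-4.0000


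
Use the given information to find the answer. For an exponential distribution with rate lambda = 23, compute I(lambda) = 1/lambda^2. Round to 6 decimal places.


Fisher information for exponential: I(lambda) = 1/lambda^2.
lambda = 23, lambda^2 = 529.
I = 1/529 = 0.001890

0.001890


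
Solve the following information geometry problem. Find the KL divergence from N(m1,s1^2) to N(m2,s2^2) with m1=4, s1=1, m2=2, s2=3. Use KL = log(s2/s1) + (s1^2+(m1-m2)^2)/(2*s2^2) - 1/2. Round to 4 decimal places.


KL divergence between normal distributions:
KL = log(s2/s1) + (s1^2 + (m1-m2)^2)/(2*s2^2) - 1/2.
log(3/1) = 1.098612.
(1^2 + (4-2)^2)/(2*3^2) = (1 + 4)/18 = 0.277778.
KL = 1.098612 + 0.277778 - 0.5 = 0.8764

0.8764


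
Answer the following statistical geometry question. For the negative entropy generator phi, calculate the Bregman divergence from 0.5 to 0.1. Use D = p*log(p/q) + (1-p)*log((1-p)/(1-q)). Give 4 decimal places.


Bregman divergence with negative entropy generator:
D = p*log(p/q) + (1-p)*log((1-p)/(1-q)).
p = 0.5, q = 0.1.
p*log(p/q) = 0.5*log(0.5/0.1) = 0.804719.
(1-p)*log((1-p)/(1-q)) = 0.5*log(0.5/0.9) = -0.293893.
D = 0.804719 + -0.293893 = 0.5108

0.5108


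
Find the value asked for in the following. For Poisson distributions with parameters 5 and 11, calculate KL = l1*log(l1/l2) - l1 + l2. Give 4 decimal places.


KL divergence for Poisson:
KL = l1*log(l1/l2) - l1 + l2.
l1 = 5, l2 = 11.
log(5/11) = -0.788457.
l1*log(l1/l2) = 5 * -0.788457 = -3.942287.
KL = -3.942287 - 5 + 11 = 2.0577

2.0577
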